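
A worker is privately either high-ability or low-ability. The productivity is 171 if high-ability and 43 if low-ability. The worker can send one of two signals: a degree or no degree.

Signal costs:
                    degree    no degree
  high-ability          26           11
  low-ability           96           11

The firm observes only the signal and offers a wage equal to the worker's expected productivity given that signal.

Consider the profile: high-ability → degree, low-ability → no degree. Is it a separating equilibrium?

No

If types separate, degree earns payment 171 and no degree earns 43.
High-ability: degree gives 171 − 26 = 145; no degree gives 43 − 11 = 32. No deviation. ✓
Low-ability: no degree gives 43 − 11 = 32; degree gives 171 − 96 = 75. Would deviate. ✗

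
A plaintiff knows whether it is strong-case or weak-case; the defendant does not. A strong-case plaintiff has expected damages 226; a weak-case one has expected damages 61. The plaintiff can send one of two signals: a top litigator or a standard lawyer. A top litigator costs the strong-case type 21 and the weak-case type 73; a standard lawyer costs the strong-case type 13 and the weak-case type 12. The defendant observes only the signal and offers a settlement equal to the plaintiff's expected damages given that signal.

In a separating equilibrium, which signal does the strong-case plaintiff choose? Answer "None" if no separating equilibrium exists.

None

Try strong-case → top litigator, weak-case → standard lawyer:
  If types separate, top litigator earns payment 226 and standard lawyer earns 61.
  Strong-case: top litigator gives 226 − 21 = 205; standard lawyer gives 61 − 13 = 48. No deviation. ✓
  Weak-case: standard lawyer gives 61 − 12 = 49; top litigator gives 226 − 73 = 153. Would deviate. ✗
Try strong-case → standard lawyer, weak-case → top litigator:
  If types separate, standard lawyer earns payment 226 and top litigator earns 61.
  Strong-case: standard lawyer gives 226 − 13 = 213; top litigator gives 61 − 21 = 40. No deviation. ✓
  Weak-case: top litigator gives 61 − 73 = -12; standard lawyer gives 226 − 12 = 214. Would deviate. ✗
Neither assignment is incentive-compatible.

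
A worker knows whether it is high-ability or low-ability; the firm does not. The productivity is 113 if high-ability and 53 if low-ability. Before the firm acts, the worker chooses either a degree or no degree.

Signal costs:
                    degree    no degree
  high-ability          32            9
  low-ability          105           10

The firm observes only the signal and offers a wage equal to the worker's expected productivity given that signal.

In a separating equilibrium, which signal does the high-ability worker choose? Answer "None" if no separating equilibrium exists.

Try high-ability → degree, low-ability → no degree:
  Under separation the firm infers type exactly: degree → high-ability (pays 113), no degree → low-ability (pays 53).
  High-ability: degree gives 113 − 32 = 81; no degree gives 53 − 9 = 44. No deviation. ✓
  Low-ability: no degree gives 53 − 10 = 43; degree gives 113 − 105 = 8. No deviation. ✓
Both hold — the high-ability type sends degree.

degree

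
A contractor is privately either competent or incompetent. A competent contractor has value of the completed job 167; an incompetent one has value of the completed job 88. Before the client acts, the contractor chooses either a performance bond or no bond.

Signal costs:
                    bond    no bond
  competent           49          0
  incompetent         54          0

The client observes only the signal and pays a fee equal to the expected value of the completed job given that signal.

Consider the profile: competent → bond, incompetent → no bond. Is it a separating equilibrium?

If types separate, bond earns payment 167 and no bond earns 88.
Competent: bond gives 167 − 49 = 118; no bond gives 88 − 0 = 88. No deviation. ✓
Incompetent: no bond gives 88 − 0 = 88; bond gives 167 − 54 = 113. Would deviate. ✗

No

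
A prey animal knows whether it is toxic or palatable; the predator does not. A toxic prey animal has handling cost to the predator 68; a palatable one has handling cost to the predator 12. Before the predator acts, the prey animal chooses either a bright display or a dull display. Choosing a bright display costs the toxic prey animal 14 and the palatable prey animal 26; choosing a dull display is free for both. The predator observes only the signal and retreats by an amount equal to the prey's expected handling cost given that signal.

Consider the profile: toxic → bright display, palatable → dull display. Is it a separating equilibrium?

No

If types separate, bright display earns payment 68 and dull display earns 12.
Toxic: bright display gives 68 − 14 = 54; dull display gives 12 − 0 = 12. No deviation. ✓
Palatable: dull display gives 12 − 0 = 12; bright display gives 68 − 26 = 42. Would deviate. ✗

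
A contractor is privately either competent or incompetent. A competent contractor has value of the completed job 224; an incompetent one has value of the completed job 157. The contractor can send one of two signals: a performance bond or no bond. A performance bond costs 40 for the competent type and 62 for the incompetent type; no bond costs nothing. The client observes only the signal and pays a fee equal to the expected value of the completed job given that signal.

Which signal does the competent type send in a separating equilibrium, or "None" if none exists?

None

Try competent → bond, incompetent → no bond:
  If types separate, bond earns payment 224 and no bond earns 157.
  Competent: bond gives 224 − 40 = 184; no bond gives 157 − 0 = 157. No deviation. ✓
  Incompetent: no bond gives 157 − 0 = 157; bond gives 224 − 62 = 162. Would deviate. ✗
Try competent → no bond, incompetent → bond:
  If types separate, no bond earns payment 224 and bond earns 157.
  Competent: no bond gives 224 − 0 = 224; bond gives 157 − 40 = 117. No deviation. ✓
  Incompetent: bond gives 157 − 62 = 95; no bond gives 224 − 0 = 224. Would deviate. ✗
Neither assignment is incentive-compatible.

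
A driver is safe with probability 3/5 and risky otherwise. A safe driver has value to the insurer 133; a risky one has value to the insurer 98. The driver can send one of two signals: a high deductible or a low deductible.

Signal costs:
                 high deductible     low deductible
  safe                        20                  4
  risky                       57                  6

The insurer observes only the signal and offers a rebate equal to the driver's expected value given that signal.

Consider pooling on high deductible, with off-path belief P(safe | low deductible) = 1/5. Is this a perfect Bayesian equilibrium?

No

At the pooled signal (high deductible) the insurer holds the prior 3/5 and pays 3/5·133 + 2/5·98 = 119. Off-path (low deductible) belief 1/5 gives 1/5·133 + 4/5·98 = 105.
Safe: high deductible gives 119 − 20 = 99; low deductible gives 105 − 4 = 101. Deviates. ✗
Risky: high deductible gives 119 − 57 = 62; low deductible gives 105 − 6 = 99. Deviates. ✗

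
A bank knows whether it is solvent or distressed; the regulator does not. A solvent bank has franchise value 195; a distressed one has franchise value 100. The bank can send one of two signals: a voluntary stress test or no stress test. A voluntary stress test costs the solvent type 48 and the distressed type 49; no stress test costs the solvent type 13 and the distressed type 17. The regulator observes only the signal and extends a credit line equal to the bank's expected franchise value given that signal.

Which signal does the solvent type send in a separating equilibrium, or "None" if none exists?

Try solvent → stress test, distressed → no stress test:
  If types separate, stress test earns payment 195 and no stress test earns 100.
  Solvent: stress test gives 195 − 48 = 147; no stress test gives 100 − 13 = 87. No deviation. ✓
  Distressed: no stress test gives 100 − 17 = 83; stress test gives 195 − 49 = 146. Would deviate. ✗
Try solvent → no stress test, distressed → stress test:
  If types separate, no stress test earns payment 195 and stress test earns 100.
  Solvent: no stress test gives 195 − 13 = 182; stress test gives 100 − 48 = 52. No deviation. ✓
  Distressed: stress test gives 100 − 49 = 51; no stress test gives 195 − 17 = 178. Would deviate. ✗
Neither assignment is incentive-compatible.

None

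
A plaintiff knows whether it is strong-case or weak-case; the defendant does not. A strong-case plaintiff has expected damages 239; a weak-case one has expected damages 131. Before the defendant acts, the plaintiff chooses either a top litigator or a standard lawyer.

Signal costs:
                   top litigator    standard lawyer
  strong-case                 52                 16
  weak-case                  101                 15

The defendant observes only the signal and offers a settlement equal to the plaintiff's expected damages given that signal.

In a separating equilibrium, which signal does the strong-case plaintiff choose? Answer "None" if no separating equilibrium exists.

Try strong-case → top litigator, weak-case → standard lawyer:
  Under separation the defendant infers type exactly: top litigator → strong-case (pays 239), standard lawyer → weak-case (pays 131).
  Strong-case: top litigator gives 239 − 52 = 187; standard lawyer gives 131 − 16 = 115. No deviation. ✓
  Weak-case: standard lawyer gives 131 − 15 = 116; top litigator gives 239 − 101 = 138. Would deviate. ✗
Try strong-case → standard lawyer, weak-case → top litigator:
  Under separation the defendant infers type exactly: standard lawyer → strong-case (pays 239), top litigator → weak-case (pays 131).
  Strong-case: standard lawyer gives 239 − 16 = 223; top litigator gives 131 − 52 = 79. No deviation. ✓
  Weak-case: top litigator gives 131 − 101 = 30; standard lawyer gives 239 − 15 = 224. Would deviate. ✗
Neither assignment is incentive-compatible.

None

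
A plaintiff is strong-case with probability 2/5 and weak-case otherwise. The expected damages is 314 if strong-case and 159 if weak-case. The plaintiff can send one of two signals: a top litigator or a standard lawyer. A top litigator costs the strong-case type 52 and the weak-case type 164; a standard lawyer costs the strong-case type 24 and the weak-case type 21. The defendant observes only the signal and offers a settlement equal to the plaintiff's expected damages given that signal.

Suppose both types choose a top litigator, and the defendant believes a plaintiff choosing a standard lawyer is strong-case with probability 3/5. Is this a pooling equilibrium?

No

At the pooled signal (top litigator) the defendant holds the prior 2/5 and pays 2/5·314 + 3/5·159 = 221. Off-path (standard lawyer) belief 3/5 gives 3/5·314 + 2/5·159 = 252.
Strong-case: top litigator gives 221 − 52 = 169; standard lawyer gives 252 − 24 = 228. Deviates. ✗
Weak-case: top litigator gives 221 − 164 = 57; standard lawyer gives 252 − 21 = 231. Deviates. ✗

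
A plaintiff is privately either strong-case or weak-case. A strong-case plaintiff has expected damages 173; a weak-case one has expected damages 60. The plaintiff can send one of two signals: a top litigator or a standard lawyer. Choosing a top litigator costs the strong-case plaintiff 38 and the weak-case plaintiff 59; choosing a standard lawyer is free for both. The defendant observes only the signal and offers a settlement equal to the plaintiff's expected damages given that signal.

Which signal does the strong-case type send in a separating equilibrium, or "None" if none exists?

Try strong-case → top litigator, weak-case → standard lawyer:
  If types separate, top litigator earns payment 173 and standard lawyer earns 60.
  Strong-case: top litigator gives 173 − 38 = 135; standard lawyer gives 60 − 0 = 60. No deviation. ✓
  Weak-case: standard lawyer gives 60 − 0 = 60; top litigator gives 173 − 59 = 114. Would deviate. ✗
Try strong-case → standard lawyer, weak-case → top litigator:
  If types separate, standard lawyer earns payment 173 and top litigator earns 60.
  Strong-case: standard lawyer gives 173 − 0 = 173; top litigator gives 60 − 38 = 22. No deviation. ✓
  Weak-case: top litigator gives 60 − 59 = 1; standard lawyer gives 173 − 0 = 173. Would deviate. ✗
Neither assignment is incentive-compatible.

None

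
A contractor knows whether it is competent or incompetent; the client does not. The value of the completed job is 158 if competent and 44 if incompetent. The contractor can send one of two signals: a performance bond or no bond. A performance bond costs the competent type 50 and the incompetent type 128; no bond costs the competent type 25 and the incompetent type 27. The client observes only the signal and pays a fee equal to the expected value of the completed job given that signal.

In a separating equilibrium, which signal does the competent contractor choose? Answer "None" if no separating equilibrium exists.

None

Try competent → bond, incompetent → no bond:
  Under separation the client infers type exactly: bond → competent (pays 158), no bond → incompetent (pays 44).
  Competent: bond gives 158 − 50 = 108; no bond gives 44 − 25 = 19. No deviation. ✓
  Incompetent: no bond gives 44 − 27 = 17; bond gives 158 − 128 = 30. Would deviate. ✗
Try competent → no bond, incompetent → bond:
  Under separation the client infers type exactly: no bond → competent (pays 158), bond → incompetent (pays 44).
  Competent: no bond gives 158 − 25 = 133; bond gives 44 − 50 = -6. No deviation. ✓
  Incompetent: bond gives 44 − 128 = -84; no bond gives 158 − 27 = 131. Would deviate. ✗
Neither assignment is incentive-compatible.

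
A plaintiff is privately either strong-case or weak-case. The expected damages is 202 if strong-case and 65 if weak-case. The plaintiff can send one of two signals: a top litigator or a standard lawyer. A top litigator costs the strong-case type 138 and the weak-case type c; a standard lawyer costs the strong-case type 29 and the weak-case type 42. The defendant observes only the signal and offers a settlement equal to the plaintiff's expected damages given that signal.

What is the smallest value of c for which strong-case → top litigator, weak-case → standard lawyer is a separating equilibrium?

Under separation: top litigator → strong-case (pays 202); standard lawyer → weak-case (pays 65).
Strong-case: 202 − 138 = 64 ≥ 65 − 29 = 36. Holds regardless of c. ✓
Weak-case: 65 − 42 ≥ 202 − c, so c ≥ 202 − 23 = 179.

179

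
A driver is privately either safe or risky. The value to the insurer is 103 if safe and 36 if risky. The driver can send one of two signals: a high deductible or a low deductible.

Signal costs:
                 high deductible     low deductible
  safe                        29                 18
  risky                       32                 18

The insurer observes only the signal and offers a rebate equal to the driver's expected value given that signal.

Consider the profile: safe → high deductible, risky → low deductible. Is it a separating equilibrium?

Under separation the insurer infers type exactly: high deductible → safe (pays 103), low deductible → risky (pays 36).
Safe: high deductible gives 103 − 29 = 74; low deductible gives 36 − 18 = 18. No deviation. ✓
Risky: low deductible gives 36 − 18 = 18; high deductible gives 103 − 32 = 71. Would deviate. ✗

No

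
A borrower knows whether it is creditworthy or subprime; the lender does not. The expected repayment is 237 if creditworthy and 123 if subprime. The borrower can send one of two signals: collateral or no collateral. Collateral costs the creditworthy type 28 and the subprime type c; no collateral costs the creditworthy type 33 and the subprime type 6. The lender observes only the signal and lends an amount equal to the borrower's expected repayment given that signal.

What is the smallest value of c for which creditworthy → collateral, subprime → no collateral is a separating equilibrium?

Under separation: collateral → creditworthy (pays 237); no collateral → subprime (pays 123).
Creditworthy: 237 − 28 = 209 ≥ 123 − 33 = 90. Holds regardless of c. ✓
Subprime: 123 − 6 ≥ 237 − c, so c ≥ 237 − 117 = 120.

120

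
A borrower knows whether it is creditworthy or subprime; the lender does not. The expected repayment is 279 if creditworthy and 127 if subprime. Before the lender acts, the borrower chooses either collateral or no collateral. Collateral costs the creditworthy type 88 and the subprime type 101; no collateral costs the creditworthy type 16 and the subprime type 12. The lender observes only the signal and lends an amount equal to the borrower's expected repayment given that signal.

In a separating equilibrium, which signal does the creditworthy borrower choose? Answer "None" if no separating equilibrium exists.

None

Try creditworthy → collateral, subprime → no collateral:
  Under separation the lender infers type exactly: collateral → creditworthy (pays 279), no collateral → subprime (pays 127).
  Creditworthy: collateral gives 279 − 88 = 191; no collateral gives 127 − 16 = 111. No deviation. ✓
  Subprime: no collateral gives 127 − 12 = 115; collateral gives 279 − 101 = 178. Would deviate. ✗
Try creditworthy → no collateral, subprime → collateral:
  Under separation the lender infers type exactly: no collateral → creditworthy (pays 279), collateral → subprime (pays 127).
  Creditworthy: no collateral gives 279 − 16 = 263; collateral gives 127 − 88 = 39. No deviation. ✓
  Subprime: collateral gives 127 − 101 = 26; no collateral gives 279 − 12 = 267. Would deviate. ✗
Neither assignment is incentive-compatible.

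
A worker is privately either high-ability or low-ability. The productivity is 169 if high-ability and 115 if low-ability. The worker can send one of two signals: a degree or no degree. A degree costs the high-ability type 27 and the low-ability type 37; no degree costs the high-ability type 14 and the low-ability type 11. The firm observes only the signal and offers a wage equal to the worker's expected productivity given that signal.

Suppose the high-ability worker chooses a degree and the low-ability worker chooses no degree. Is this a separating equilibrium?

If types separate, degree earns payment 169 and no degree earns 115.
High-ability: degree gives 169 − 27 = 142; no degree gives 115 − 14 = 101. No deviation. ✓
Low-ability: no degree gives 115 − 11 = 104; degree gives 169 − 37 = 132. Would deviate. ✗

No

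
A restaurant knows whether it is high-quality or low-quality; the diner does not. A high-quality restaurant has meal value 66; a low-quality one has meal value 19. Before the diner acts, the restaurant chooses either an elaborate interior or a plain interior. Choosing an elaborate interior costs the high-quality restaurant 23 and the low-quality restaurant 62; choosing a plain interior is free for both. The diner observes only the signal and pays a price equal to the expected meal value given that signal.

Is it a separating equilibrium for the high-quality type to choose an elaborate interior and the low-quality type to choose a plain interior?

Under separation the diner infers type exactly: elaborate interior → high-quality (pays 66), plain interior → low-quality (pays 19).
High-quality: elaborate interior gives 66 − 23 = 43; plain interior gives 19 − 0 = 19. No deviation. ✓
Low-quality: plain interior gives 19 − 0 = 19; elaborate interior gives 66 − 62 = 4. No deviation. ✓
Both incentive constraints hold.

Yes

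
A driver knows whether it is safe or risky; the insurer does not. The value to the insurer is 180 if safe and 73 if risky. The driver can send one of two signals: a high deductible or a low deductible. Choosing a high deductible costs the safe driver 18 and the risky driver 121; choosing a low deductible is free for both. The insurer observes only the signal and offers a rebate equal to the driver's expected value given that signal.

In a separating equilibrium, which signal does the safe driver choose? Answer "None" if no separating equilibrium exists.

Try safe → high deductible, risky → low deductible:
  If types separate, high deductible earns payment 180 and low deductible earns 73.
  Safe: high deductible gives 180 − 18 = 162; low deductible gives 73 − 0 = 73. No deviation. ✓
  Risky: low deductible gives 73 − 0 = 73; high deductible gives 180 − 121 = 59. No deviation. ✓
Both hold — the safe type sends high deductible.

high deductible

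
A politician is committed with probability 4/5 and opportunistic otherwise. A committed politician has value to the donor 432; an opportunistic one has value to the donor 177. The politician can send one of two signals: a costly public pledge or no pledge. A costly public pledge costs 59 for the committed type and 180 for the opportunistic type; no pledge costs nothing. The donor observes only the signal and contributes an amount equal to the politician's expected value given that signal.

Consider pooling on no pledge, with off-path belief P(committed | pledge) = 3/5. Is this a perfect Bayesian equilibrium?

On the equilibrium path (no pledge) the donor holds the prior 4/5 and pays 4/5·432 + 1/5·177 = 381. Off-path (pledge) belief 3/5 gives 3/5·432 + 2/5·177 = 330.
Committed: no pledge gives 381 − 0 = 381; pledge gives 330 − 59 = 271. Stays. ✓
Opportunistic: no pledge gives 381 − 0 = 381; pledge gives 330 − 180 = 150. Stays. ✓
Beliefs are Bayes-consistent on-path and both types best-respond.

Yes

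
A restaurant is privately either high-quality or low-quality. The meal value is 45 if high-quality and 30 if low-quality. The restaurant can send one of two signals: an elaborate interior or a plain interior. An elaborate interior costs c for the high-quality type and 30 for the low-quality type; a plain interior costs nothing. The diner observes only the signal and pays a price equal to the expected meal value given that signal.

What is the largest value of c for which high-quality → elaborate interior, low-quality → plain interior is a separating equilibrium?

Under separation: elaborate interior → high-quality (pays 45); plain interior → low-quality (pays 30).
Low-quality: 30 − 0 = 30 ≥ 45 − 30 = 15. Holds regardless of c. ✓
High-quality: 45 − c ≥ 30 − 0, so c ≤ 45 − 30 = 15.

15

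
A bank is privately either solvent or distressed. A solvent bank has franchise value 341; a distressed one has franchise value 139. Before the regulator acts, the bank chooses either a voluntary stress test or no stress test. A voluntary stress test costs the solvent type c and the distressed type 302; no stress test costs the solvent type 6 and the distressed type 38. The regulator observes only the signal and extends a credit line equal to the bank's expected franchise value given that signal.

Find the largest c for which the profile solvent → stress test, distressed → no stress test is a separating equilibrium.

Under separation: stress test → solvent (pays 341); no stress test → distressed (pays 139).
Distressed: 139 − 38 = 101 ≥ 341 − 302 = 39. Holds regardless of c. ✓
Solvent: 341 − c ≥ 139 − 6, so c ≤ 341 − 133 = 208.

208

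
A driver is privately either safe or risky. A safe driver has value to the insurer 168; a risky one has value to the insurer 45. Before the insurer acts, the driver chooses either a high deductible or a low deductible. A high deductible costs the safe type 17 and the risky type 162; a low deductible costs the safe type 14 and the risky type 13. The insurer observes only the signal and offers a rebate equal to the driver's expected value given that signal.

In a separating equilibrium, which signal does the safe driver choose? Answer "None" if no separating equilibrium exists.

Try safe → high deductible, risky → low deductible:
  If types separate, high deductible earns payment 168 and low deductible earns 45.
  Safe: high deductible gives 168 − 17 = 151; low deductible gives 45 − 14 = 31. No deviation. ✓
  Risky: low deductible gives 45 − 13 = 32; high deductible gives 168 − 162 = 6. No deviation. ✓
Both hold — the safe type sends high deductible.

high deductible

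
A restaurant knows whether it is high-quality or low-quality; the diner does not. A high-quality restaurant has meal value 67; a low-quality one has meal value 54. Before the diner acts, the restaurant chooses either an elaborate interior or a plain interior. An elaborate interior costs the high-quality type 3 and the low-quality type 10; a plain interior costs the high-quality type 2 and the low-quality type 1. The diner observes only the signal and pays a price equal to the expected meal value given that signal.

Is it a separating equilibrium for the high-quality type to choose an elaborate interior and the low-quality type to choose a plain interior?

No

Under separation the diner infers type exactly: elaborate interior → high-quality (pays 67), plain interior → low-quality (pays 54).
High-quality: elaborate interior gives 67 − 3 = 64; plain interior gives 54 − 2 = 52. No deviation. ✓
Low-quality: plain interior gives 54 − 1 = 53; elaborate interior gives 67 − 10 = 57. Would deviate. ✗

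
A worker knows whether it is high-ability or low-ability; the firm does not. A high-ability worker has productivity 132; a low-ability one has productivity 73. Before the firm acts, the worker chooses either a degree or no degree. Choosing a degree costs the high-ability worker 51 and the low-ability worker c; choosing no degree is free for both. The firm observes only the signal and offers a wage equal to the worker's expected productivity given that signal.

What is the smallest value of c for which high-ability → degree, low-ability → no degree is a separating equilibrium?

Under separation: degree → high-ability (pays 132); no degree → low-ability (pays 73).
High-ability: 132 − 51 = 81 ≥ 73 − 0 = 73. Holds regardless of c. ✓
Low-ability: 73 − 0 ≥ 132 − c, so c ≥ 132 − 73 = 59.

59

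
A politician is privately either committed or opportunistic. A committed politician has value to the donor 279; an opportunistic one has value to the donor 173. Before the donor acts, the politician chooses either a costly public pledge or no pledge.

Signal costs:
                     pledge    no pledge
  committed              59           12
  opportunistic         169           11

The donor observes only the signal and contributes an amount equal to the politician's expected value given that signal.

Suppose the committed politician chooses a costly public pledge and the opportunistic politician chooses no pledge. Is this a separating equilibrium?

Yes

If types separate, pledge earns payment 279 and no pledge earns 173.
Committed: pledge gives 279 − 59 = 220; no pledge gives 173 − 12 = 161. No deviation. ✓
Opportunistic: no pledge gives 173 − 11 = 162; pledge gives 279 − 169 = 110. No deviation. ✓
Both incentive constraints hold.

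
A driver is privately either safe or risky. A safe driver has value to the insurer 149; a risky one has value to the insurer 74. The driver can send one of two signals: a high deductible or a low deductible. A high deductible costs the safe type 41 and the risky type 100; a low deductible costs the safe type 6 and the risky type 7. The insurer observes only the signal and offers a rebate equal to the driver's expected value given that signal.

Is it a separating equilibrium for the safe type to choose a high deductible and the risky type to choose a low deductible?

If types separate, high deductible earns payment 149 and low deductible earns 74.
Safe: high deductible gives 149 − 41 = 108; low deductible gives 74 − 6 = 68. No deviation. ✓
Risky: low deductible gives 74 − 7 = 67; high deductible gives 149 − 100 = 49. No deviation. ✓
Neither type gains from mimicking the other.

Yes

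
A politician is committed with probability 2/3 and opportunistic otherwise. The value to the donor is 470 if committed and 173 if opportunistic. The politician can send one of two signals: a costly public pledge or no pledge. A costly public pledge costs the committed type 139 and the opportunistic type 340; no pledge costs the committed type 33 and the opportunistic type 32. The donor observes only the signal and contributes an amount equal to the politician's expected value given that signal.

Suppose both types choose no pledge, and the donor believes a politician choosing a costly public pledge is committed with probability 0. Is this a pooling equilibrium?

Yes

At the pooled signal (no pledge) the donor holds the prior 2/3 and pays 2/3·470 + 1/3·173 = 371. Off-path (pledge) belief 0 gives 0·470 + 1·173 = 173.
Committed: no pledge gives 371 − 33 = 338; pledge gives 173 − 139 = 34. Stays. ✓
Opportunistic: no pledge gives 371 − 32 = 339; pledge gives 173 − 340 = -167. Stays. ✓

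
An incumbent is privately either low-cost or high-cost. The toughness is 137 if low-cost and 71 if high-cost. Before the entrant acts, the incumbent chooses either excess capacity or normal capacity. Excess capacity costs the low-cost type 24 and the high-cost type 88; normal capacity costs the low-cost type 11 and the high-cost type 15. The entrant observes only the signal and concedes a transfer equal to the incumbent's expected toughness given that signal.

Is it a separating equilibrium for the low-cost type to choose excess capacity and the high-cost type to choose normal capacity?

Yes

If types separate, excess capacity earns payment 137 and normal capacity earns 71.
Low-cost: excess capacity gives 137 − 24 = 113; normal capacity gives 71 − 11 = 60. No deviation. ✓
High-cost: normal capacity gives 71 − 15 = 56; excess capacity gives 137 − 88 = 49. No deviation. ✓
Both incentive constraints hold.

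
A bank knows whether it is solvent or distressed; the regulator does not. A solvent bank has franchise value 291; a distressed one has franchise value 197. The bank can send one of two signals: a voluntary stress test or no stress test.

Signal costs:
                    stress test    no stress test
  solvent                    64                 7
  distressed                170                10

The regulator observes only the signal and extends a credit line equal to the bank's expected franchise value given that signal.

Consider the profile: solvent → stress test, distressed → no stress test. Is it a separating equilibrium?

If types separate, stress test earns payment 291 and no stress test earns 197.
Solvent: stress test gives 291 − 64 = 227; no stress test gives 197 − 7 = 190. No deviation. ✓
Distressed: no stress test gives 197 − 10 = 187; stress test gives 291 − 170 = 121. No deviation. ✓
Neither type gains from mimicking the other.

Yes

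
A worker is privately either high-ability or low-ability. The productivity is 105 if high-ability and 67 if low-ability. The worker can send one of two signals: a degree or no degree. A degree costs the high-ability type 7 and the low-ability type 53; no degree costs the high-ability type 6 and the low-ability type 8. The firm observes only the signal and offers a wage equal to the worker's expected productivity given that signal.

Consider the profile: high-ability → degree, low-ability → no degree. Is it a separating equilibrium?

Under separation the firm infers type exactly: degree → high-ability (pays 105), no degree → low-ability (pays 67).
High-ability: degree gives 105 − 7 = 98; no degree gives 67 − 6 = 61. No deviation. ✓
Low-ability: no degree gives 67 − 8 = 59; degree gives 105 − 53 = 52. No deviation. ✓
Both incentive constraints hold.

Yes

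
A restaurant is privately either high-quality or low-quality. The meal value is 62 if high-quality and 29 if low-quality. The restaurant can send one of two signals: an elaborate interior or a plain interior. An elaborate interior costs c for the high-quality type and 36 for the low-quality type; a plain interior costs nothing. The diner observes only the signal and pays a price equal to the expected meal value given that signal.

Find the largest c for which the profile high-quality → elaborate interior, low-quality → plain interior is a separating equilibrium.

33

Under separation: elaborate interior → high-quality (pays 62); plain interior → low-quality (pays 29).
Low-quality: 29 − 0 = 29 ≥ 62 − 36 = 26. Holds regardless of c. ✓
High-quality: 62 − c ≥ 29 − 0, so c ≤ 62 − 29 = 33.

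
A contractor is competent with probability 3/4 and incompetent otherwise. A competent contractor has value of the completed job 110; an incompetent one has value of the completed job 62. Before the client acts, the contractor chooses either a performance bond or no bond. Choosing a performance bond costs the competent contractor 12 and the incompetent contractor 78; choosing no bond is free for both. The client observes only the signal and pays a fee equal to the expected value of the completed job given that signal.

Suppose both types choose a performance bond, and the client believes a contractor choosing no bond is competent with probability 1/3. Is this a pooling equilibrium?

On the equilibrium path (bond) the client holds the prior 3/4 and pays 3/4·110 + 1/4·62 = 98. Off-path (no bond) belief 1/3 gives 1/3·110 + 2/3·62 = 78.
Competent: bond gives 98 − 12 = 86; no bond gives 78 − 0 = 78. Stays. ✓
Incompetent: bond gives 98 − 78 = 20; no bond gives 78 − 0 = 78. Deviates. ✗

No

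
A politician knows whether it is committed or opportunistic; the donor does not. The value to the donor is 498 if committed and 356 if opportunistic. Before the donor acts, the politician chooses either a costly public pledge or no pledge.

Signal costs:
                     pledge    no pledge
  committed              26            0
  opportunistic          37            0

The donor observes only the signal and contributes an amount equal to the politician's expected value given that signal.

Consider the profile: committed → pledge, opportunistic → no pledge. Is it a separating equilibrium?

If types separate, pledge earns payment 498 and no pledge earns 356.
Committed: pledge gives 498 − 26 = 472; no pledge gives 356 − 0 = 356. No deviation. ✓
Opportunistic: no pledge gives 356 − 0 = 356; pledge gives 498 − 37 = 461. Would deviate. ✗

No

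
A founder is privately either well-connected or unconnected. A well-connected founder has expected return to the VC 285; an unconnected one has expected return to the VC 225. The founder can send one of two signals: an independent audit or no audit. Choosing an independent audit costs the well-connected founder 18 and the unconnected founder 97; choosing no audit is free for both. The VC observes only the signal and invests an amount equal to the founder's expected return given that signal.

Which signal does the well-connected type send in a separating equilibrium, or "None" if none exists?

Try well-connected → audit, unconnected → no audit:
  If types separate, audit earns payment 285 and no audit earns 225.
  Well-connected: audit gives 285 − 18 = 267; no audit gives 225 − 0 = 225. No deviation. ✓
  Unconnected: no audit gives 225 − 0 = 225; audit gives 285 − 97 = 188. No deviation. ✓
Both hold — the well-connected type sends audit.

audit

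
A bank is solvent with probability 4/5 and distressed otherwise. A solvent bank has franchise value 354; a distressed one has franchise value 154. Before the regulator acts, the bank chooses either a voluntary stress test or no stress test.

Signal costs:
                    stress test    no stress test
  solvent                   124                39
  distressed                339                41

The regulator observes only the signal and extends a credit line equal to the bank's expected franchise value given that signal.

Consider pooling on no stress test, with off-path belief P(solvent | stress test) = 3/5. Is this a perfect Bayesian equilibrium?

Yes

On the equilibrium path (no stress test) the regulator holds the prior 4/5 and pays 4/5·354 + 1/5·154 = 314. Off-path (stress test) belief 3/5 gives 3/5·354 + 2/5·154 = 274.
Solvent: no stress test gives 314 − 39 = 275; stress test gives 274 − 124 = 150. Stays. ✓
Distressed: no stress test gives 314 − 41 = 273; stress test gives 274 − 339 = -65. Stays. ✓
Beliefs are Bayes-consistent on-path and both types best-respond.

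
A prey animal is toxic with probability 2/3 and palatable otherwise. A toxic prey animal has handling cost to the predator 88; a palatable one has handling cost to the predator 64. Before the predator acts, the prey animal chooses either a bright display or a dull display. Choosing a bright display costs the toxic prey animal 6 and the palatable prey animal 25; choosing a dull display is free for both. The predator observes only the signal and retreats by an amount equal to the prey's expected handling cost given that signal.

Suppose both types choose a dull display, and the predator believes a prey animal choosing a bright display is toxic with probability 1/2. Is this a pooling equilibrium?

Yes

At the pooled signal (dull display) the predator holds the prior 2/3 and pays 2/3·88 + 1/3·64 = 80. Off-path (bright display) belief 1/2 gives 1/2·88 + 1/2·64 = 76.
Toxic: dull display gives 80 − 0 = 80; bright display gives 76 − 6 = 70. Stays. ✓
Palatable: dull display gives 80 − 0 = 80; bright display gives 76 − 25 = 51. Stays. ✓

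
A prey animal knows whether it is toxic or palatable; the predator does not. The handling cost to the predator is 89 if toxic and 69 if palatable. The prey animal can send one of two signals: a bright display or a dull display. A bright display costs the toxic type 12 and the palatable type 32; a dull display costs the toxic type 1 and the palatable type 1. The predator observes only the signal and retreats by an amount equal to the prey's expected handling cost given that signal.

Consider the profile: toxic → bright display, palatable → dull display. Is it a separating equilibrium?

Under separation the predator infers type exactly: bright display → toxic (pays 89), dull display → palatable (pays 69).
Toxic: bright display gives 89 − 12 = 77; dull display gives 69 − 1 = 68. No deviation. ✓
Palatable: dull display gives 69 − 1 = 68; bright display gives 89 − 32 = 57. No deviation. ✓
Both incentive constraints hold.

Yes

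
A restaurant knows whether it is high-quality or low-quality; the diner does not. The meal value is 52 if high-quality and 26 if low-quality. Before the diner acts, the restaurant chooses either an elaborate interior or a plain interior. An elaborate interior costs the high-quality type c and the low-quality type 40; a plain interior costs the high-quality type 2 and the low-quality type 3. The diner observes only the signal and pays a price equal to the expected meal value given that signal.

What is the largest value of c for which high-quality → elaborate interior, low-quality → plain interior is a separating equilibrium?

Under separation: elaborate interior → high-quality (pays 52); plain interior → low-quality (pays 26).
Low-quality: 26 − 3 = 23 ≥ 52 − 40 = 12. Holds regardless of c. ✓
High-quality: 52 − c ≥ 26 − 2, so c ≤ 52 − 24 = 28.

28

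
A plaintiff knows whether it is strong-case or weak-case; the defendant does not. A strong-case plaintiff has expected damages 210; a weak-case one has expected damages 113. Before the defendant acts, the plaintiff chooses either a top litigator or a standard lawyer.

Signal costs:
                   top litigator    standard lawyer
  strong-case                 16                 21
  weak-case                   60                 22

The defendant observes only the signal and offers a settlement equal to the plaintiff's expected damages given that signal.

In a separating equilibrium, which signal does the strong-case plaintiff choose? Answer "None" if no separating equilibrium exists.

None

Try strong-case → top litigator, weak-case → standard lawyer:
  Under separation the defendant infers type exactly: top litigator → strong-case (pays 210), standard lawyer → weak-case (pays 113).
  Strong-case: top litigator gives 210 − 16 = 194; standard lawyer gives 113 − 21 = 92. No deviation. ✓
  Weak-case: standard lawyer gives 113 − 22 = 91; top litigator gives 210 − 60 = 150. Would deviate. ✗
Try strong-case → standard lawyer, weak-case → top litigator:
  Under separation the defendant infers type exactly: standard lawyer → strong-case (pays 210), top litigator → weak-case (pays 113).
  Strong-case: standard lawyer gives 210 − 21 = 189; top litigator gives 113 − 16 = 97. No deviation. ✓
  Weak-case: top litigator gives 113 − 60 = 53; standard lawyer gives 210 − 22 = 188. Would deviate. ✗
Neither assignment is incentive-compatible.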